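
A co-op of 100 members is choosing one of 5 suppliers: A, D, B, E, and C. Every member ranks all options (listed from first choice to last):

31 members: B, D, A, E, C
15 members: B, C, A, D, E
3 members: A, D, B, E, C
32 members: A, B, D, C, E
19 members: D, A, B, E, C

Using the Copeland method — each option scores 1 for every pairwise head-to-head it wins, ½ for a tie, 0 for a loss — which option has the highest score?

A

A: beats B, E, and C; ties D → score 3.5.
D: beats E and C; ties A; loses to B → score 2.5.
B: beats D, E, and C; loses to A → score 3.
E: beats C; loses to A, D, and B → score 1.
C: loses to A, D, B, and E → score 0.
A has the best pairwise record.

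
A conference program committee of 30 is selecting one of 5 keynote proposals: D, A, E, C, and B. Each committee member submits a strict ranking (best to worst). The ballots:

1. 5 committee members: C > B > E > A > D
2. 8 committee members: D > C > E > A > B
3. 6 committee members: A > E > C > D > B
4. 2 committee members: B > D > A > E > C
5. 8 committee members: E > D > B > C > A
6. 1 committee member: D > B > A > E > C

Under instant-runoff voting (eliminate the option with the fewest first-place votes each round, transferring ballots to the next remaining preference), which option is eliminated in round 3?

A

Round 1: D 9, A 6, E 8, C 5, B 2. Eliminate B.
Round 2: D 11, A 6, E 8, C 5. Eliminate C.
Round 3: D 11, A 6, E 13. Eliminate A.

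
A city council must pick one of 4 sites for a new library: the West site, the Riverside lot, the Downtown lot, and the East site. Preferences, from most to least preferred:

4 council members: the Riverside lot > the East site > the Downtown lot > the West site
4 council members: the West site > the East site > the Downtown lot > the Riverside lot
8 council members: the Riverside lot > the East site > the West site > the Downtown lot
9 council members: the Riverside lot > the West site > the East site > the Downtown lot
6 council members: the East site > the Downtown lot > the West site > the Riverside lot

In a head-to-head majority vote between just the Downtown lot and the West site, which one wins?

the West site

Voters preferring the Downtown lot to the West site: 10; preferring the West site to the Downtown lot: 21.
the West site wins the head-to-head.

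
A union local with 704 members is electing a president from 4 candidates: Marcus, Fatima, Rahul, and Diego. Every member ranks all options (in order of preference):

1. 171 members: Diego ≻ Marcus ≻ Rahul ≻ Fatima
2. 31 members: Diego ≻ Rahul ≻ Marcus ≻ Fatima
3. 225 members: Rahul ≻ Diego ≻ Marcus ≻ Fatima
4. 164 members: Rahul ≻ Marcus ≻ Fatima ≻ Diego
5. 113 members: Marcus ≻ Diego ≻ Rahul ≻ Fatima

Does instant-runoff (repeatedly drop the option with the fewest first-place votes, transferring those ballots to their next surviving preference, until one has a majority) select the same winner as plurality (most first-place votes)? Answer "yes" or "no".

Instant-runoff — R1 Marcus 113, Fatima 0, Rahul 389, Diego 202 (Rahul winner). Winner: Rahul.
Plurality — first-place votes: Marcus 113, Fatima 0, Rahul 389, Diego 202. Winner: Rahul.
The two methods agree.

yes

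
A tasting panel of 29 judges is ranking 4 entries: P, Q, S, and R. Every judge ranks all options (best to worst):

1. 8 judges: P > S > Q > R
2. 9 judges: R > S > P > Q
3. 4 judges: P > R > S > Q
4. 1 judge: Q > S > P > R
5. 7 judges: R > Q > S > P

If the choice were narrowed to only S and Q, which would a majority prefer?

S

Voters preferring S to Q: 21; preferring Q to S: 8.
S wins the head-to-head.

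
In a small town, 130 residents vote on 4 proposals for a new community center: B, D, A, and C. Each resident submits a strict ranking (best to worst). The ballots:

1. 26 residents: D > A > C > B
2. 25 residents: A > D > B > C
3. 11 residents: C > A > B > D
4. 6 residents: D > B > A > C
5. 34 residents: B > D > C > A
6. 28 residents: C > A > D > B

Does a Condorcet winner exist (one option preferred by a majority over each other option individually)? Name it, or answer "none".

D vs B: 85–45 for D.
D vs A: 66–64 for D.
D vs C: 91–39 for D.
D beats every other option head-to-head.

D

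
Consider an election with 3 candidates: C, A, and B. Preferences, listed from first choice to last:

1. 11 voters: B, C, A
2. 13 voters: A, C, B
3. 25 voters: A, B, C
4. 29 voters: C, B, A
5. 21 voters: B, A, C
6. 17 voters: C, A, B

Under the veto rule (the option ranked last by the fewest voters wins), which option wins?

B

Last-place votes: C 46, A 40, B 30.
B is ranked last by the fewest voters, so B wins.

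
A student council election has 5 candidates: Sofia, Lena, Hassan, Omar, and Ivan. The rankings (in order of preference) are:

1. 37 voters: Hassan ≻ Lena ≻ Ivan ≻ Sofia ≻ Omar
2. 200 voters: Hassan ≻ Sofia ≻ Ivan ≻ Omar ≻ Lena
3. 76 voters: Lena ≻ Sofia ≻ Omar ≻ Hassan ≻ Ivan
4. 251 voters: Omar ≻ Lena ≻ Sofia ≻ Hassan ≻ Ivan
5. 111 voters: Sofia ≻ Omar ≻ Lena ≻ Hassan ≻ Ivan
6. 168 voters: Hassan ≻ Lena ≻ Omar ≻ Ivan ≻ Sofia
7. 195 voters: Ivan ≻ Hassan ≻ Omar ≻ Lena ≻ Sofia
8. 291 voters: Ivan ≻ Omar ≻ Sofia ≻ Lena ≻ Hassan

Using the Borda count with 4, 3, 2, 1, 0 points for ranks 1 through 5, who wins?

Omar

Sofia: 37·1 + 200·3 + 76·3 + 251·2 + 111·4 + 168·0 + 195·0 + 291·2 = 2393
Lena: 37·3 + 200·0 + 76·4 + 251·3 + 111·2 + 168·3 + 195·1 + 291·1 = 2380
Hassan: 37·4 + 200·4 + 76·1 + 251·1 + 111·1 + 168·4 + 195·3 + 291·0 = 2643
Omar: 37·0 + 200·1 + 76·2 + 251·4 + 111·3 + 168·2 + 195·2 + 291·3 = 3288
Ivan: 37·2 + 200·2 + 76·0 + 251·0 + 111·0 + 168·1 + 195·4 + 291·4 = 2586
Omar has the highest Borda score (3288).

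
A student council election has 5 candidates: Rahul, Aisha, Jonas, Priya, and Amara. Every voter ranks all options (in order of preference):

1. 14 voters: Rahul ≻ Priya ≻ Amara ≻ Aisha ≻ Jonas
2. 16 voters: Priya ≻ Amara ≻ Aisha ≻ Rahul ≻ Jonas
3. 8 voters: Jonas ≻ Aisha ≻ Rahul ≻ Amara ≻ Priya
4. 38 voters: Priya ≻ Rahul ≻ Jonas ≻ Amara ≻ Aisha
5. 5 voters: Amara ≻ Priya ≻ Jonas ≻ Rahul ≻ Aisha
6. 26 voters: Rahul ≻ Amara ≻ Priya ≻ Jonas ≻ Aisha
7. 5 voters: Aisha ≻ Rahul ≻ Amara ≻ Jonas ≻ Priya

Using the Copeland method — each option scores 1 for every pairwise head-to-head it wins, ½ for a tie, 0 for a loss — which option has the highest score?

Priya

Rahul: beats Aisha, Jonas, and Amara; loses to Priya → score 3.
Aisha: loses to Rahul, Jonas, Priya, and Amara → score 0.
Jonas: beats Aisha; loses to Rahul, Priya, and Amara → score 1.
Priya: beats Rahul, Aisha, Jonas, and Amara → score 4.
Amara: beats Aisha and Jonas; loses to Rahul and Priya → score 2.
Priya has the best pairwise record.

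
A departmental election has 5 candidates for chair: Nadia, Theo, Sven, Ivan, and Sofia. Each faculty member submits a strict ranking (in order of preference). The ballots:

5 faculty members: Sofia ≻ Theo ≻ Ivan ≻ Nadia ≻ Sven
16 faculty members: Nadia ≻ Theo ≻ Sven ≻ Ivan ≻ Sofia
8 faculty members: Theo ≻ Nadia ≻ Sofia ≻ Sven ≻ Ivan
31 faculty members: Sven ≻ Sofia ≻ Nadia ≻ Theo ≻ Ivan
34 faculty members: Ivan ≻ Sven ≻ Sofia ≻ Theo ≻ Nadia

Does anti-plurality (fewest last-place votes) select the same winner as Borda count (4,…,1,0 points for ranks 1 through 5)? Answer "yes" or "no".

Anti-plurality — last-place votes: Nadia 34, Theo 0, Sven 5, Ivan 39, Sofia 16. Winner: Theo.
Borda — scores: Nadia 155, Theo 160, Sven 266, Ivan 162, Sofia 197. Winner: Sven.
The two methods disagree.

no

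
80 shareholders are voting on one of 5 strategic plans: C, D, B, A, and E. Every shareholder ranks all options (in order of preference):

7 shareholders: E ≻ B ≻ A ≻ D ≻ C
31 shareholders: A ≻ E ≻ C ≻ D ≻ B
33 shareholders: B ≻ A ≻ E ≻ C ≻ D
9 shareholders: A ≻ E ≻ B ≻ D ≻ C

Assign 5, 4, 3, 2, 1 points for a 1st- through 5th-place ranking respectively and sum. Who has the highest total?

C: 7·1 + 31·3 + 33·2 + 9·1 = 175
D: 7·2 + 31·2 + 33·1 + 9·2 = 127
B: 7·4 + 31·1 + 33·5 + 9·3 = 251
A: 7·3 + 31·5 + 33·4 + 9·5 = 353
E: 7·5 + 31·4 + 33·3 + 9·4 = 294
A has the highest Borda score (353).

A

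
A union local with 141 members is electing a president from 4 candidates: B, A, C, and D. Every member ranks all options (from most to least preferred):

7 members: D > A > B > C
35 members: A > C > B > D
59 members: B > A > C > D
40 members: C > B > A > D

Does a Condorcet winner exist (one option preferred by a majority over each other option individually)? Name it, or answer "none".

none

Checking pairwise contests:
C beats B 75–66.
B beats A 99–42.
A beats C 101–40.
B beats D 134–7.
Every option loses at least one head-to-head, so there is no Condorcet winner.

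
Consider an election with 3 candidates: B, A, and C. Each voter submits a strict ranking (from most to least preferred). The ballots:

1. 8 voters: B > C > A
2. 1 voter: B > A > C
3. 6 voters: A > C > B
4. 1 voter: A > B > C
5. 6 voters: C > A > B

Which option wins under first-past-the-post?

First-place votes: B 9, A 7, C 6.
B has the most first-place votes.

B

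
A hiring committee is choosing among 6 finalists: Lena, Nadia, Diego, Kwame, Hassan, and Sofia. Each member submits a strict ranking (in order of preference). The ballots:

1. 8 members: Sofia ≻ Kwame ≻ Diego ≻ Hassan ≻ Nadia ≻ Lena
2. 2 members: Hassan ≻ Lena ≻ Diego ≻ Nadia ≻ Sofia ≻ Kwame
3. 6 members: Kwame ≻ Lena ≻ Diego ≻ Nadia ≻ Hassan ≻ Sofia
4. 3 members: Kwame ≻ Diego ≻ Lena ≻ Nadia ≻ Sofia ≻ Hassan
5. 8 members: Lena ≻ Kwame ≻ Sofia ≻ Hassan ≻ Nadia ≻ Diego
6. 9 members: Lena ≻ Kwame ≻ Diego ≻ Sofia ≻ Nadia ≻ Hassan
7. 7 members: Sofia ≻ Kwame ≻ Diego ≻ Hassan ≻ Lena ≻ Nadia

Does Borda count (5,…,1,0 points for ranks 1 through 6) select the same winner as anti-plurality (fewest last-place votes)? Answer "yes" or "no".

Borda — scores: Lena 133, Nadia 47, Diego 108, Kwame 173, Hassan 62, Sofia 122. Winner: Kwame.
Anti-plurality — last-place votes: Lena 8, Nadia 7, Diego 8, Kwame 2, Hassan 12, Sofia 6. Winner: Kwame.
The two methods agree.

yes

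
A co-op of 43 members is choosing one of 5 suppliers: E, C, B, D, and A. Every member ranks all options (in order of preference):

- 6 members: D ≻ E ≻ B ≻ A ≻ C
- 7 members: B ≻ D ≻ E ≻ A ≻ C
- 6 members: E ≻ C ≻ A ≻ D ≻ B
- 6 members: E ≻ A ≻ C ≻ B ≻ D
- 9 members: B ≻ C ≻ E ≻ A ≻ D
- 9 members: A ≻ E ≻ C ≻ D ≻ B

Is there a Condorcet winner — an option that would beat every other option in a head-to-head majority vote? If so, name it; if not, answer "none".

E vs C: 34–9 for E.
E vs B: 27–16 for E.
E vs D: 30–13 for E.
E vs A: 34–9 for E.
E beats every other option head-to-head.

E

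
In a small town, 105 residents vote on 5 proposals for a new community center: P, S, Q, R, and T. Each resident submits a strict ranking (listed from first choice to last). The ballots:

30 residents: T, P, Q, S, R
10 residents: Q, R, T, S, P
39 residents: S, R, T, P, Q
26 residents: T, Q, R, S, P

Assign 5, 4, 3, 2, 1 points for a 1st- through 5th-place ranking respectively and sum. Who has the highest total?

T

P: 30·4 + 10·1 + 39·2 + 26·1 = 234
S: 30·2 + 10·2 + 39·5 + 26·2 = 327
Q: 30·3 + 10·5 + 39·1 + 26·4 = 283
R: 30·1 + 10·4 + 39·4 + 26·3 = 304
T: 30·5 + 10·3 + 39·3 + 26·5 = 427
T has the highest Borda score (427).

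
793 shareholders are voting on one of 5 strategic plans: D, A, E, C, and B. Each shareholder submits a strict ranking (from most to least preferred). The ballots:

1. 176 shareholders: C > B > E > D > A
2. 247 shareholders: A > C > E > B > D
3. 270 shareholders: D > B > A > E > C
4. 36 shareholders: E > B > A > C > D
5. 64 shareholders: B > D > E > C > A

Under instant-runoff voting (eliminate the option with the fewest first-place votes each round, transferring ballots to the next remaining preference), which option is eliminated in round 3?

Round 1: D 270, A 247, E 36, C 176, B 64. Eliminate E.
Round 2: D 270, A 247, C 176, B 100. Eliminate B.
Round 3: D 334, A 283, C 176. Eliminate C.

C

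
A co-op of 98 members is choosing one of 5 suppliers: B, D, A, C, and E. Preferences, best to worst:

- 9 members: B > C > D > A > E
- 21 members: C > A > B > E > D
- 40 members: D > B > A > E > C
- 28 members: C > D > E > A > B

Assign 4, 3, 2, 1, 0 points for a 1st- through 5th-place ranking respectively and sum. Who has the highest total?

B: 9·4 + 21·2 + 40·3 + 28·0 = 198
D: 9·2 + 21·0 + 40·4 + 28·3 = 262
A: 9·1 + 21·3 + 40·2 + 28·1 = 180
C: 9·3 + 21·4 + 40·0 + 28·4 = 223
E: 9·0 + 21·1 + 40·1 + 28·2 = 117
D has the highest Borda score (262).

D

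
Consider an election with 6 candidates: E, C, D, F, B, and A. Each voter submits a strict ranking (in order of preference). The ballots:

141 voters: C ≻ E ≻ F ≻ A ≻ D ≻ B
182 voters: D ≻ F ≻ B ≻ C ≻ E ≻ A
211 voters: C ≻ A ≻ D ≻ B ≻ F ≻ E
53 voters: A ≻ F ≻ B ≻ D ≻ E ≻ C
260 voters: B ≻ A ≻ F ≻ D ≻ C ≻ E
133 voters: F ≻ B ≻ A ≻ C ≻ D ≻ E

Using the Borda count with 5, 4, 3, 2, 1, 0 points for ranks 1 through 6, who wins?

E: 141·4 + 182·1 + 211·0 + 53·1 + 260·0 + 133·0 = 799
C: 141·5 + 182·2 + 211·5 + 53·0 + 260·1 + 133·2 = 2650
D: 141·1 + 182·5 + 211·3 + 53·2 + 260·2 + 133·1 = 2443
F: 141·3 + 182·4 + 211·1 + 53·4 + 260·3 + 133·5 = 3019
B: 141·0 + 182·3 + 211·2 + 53·3 + 260·5 + 133·4 = 2959
A: 141·2 + 182·0 + 211·4 + 53·5 + 260·4 + 133·3 = 2830
F has the highest Borda score (3019).

F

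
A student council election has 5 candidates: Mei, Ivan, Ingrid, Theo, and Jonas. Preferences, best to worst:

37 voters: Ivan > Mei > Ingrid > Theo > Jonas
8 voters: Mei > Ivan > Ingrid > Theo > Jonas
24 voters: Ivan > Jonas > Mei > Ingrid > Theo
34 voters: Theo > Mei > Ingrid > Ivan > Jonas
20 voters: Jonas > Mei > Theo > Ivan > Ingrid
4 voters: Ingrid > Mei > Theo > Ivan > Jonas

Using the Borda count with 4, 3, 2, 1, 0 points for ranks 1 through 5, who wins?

Mei: 37·3 + 8·4 + 24·2 + 34·3 + 20·3 + 4·3 = 365
Ivan: 37·4 + 8·3 + 24·4 + 34·1 + 20·1 + 4·1 = 326
Ingrid: 37·2 + 8·2 + 24·1 + 34·2 + 20·0 + 4·4 = 198
Theo: 37·1 + 8·1 + 24·0 + 34·4 + 20·2 + 4·2 = 229
Jonas: 37·0 + 8·0 + 24·3 + 34·0 + 20·4 + 4·0 = 152
Mei has the highest Borda score (365).

Mei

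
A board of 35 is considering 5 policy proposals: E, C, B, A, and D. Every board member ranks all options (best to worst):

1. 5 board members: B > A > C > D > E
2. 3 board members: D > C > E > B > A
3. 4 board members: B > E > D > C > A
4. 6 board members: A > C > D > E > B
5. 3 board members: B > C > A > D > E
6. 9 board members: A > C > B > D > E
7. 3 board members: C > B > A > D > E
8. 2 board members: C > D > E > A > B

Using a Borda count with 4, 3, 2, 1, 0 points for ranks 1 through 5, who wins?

E: 5·0 + 3·2 + 4·3 + 6·1 + 3·0 + 9·0 + 3·0 + 2·2 = 28
C: 5·2 + 3·3 + 4·1 + 6·3 + 3·3 + 9·3 + 3·4 + 2·4 = 97
B: 5·4 + 3·1 + 4·4 + 6·0 + 3·4 + 9·2 + 3·3 + 2·0 = 78
A: 5·3 + 3·0 + 4·0 + 6·4 + 3·2 + 9·4 + 3·2 + 2·1 = 89
D: 5·1 + 3·4 + 4·2 + 6·2 + 3·1 + 9·1 + 3·1 + 2·3 = 58
C has the highest Borda score (97).

C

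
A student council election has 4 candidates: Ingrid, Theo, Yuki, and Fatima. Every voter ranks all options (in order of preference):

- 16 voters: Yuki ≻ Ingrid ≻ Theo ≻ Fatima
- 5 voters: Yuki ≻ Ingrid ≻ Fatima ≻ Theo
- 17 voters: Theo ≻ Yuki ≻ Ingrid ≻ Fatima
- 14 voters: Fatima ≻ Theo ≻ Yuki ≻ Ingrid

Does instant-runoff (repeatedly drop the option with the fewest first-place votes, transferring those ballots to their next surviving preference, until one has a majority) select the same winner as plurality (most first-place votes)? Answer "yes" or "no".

Instant-runoff — R1 Ingrid 0, Theo 17, Yuki 21, Fatima 14 (Ingrid out); R2 Theo 17, Yuki 21, Fatima 14 (Fatima out); R3 Theo 31, Yuki 21 (Theo winner). Winner: Theo.
Plurality — first-place votes: Ingrid 0, Theo 17, Yuki 21, Fatima 14. Winner: Yuki.
The two methods disagree.

no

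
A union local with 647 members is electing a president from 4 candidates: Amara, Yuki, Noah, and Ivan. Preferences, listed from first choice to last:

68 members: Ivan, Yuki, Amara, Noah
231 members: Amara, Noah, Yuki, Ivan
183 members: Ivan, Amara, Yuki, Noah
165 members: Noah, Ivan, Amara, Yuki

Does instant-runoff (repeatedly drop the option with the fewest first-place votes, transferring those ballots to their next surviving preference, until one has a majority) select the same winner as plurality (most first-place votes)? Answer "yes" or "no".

Instant-runoff — R1 Amara 231, Yuki 0, Noah 165, Ivan 251 (Yuki out); R2 Amara 231, Noah 165, Ivan 251 (Noah out); R3 Amara 231, Ivan 416 (Ivan winner). Winner: Ivan.
Plurality — first-place votes: Amara 231, Yuki 0, Noah 165, Ivan 251. Winner: Ivan.
The two methods agree.

yes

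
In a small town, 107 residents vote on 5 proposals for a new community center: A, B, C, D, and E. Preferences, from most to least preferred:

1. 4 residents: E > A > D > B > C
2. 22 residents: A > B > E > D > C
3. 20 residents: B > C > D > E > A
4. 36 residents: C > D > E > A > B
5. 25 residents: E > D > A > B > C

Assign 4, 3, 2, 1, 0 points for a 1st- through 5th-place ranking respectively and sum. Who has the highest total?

A: 4·3 + 22·4 + 20·0 + 36·1 + 25·2 = 186
B: 4·1 + 22·3 + 20·4 + 36·0 + 25·1 = 175
C: 4·0 + 22·0 + 20·3 + 36·4 + 25·0 = 204
D: 4·2 + 22·1 + 20·2 + 36·3 + 25·3 = 253
E: 4·4 + 22·2 + 20·1 + 36·2 + 25·4 = 252
D has the highest Borda score (253).

D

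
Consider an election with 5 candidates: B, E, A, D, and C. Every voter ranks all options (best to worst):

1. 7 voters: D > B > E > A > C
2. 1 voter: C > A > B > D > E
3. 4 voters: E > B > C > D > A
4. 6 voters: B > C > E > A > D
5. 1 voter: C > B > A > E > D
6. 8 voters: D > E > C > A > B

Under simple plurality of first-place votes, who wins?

D

First-place votes: B 6, E 4, A 0, D 15, C 2.
D has the most first-place votes.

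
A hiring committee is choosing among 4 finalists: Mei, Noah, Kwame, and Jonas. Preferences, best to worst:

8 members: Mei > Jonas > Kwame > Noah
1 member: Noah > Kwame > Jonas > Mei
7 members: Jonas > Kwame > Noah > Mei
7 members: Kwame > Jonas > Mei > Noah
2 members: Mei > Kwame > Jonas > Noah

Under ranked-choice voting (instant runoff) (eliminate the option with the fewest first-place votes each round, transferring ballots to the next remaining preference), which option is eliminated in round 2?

Jonas

Round 1: Mei 10, Noah 1, Kwame 7, Jonas 7. Eliminate Noah.
Round 2: Mei 10, Kwame 8, Jonas 7. Eliminate Jonas.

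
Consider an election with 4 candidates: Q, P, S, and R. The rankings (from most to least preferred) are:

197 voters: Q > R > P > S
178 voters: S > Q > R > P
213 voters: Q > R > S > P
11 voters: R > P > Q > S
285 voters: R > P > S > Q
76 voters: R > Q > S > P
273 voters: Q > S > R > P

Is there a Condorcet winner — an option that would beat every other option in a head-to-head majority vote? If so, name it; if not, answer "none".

Q vs P: 937–296 for Q.
Q vs S: 770–463 for Q.
Q vs R: 861–372 for Q.
Q beats every other option head-to-head.

Q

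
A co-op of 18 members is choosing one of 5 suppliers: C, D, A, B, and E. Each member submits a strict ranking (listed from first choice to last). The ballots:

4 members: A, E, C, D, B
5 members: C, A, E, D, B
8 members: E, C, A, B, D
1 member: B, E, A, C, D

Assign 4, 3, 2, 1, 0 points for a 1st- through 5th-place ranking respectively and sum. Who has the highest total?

E

C: 4·2 + 5·4 + 8·3 + 1·1 = 53
D: 4·1 + 5·1 + 8·0 + 1·0 = 9
A: 4·4 + 5·3 + 8·2 + 1·2 = 49
B: 4·0 + 5·0 + 8·1 + 1·4 = 12
E: 4·3 + 5·2 + 8·4 + 1·3 = 57
E has the highest Borda score (57).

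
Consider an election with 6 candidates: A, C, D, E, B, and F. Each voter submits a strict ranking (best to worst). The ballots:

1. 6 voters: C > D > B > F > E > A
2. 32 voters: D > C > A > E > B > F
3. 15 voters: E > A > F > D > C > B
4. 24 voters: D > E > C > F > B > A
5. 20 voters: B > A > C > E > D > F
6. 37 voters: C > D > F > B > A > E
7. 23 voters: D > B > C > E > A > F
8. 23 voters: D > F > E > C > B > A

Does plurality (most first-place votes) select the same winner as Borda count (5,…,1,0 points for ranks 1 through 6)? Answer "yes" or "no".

yes

Plurality — first-place votes: A 0, C 43, D 102, E 15, B 20, F 0. Winner: D.
Borda — scores: A 296, C 605, D 732, E 396, B 363, F 308. Winner: D.
The two methods agree.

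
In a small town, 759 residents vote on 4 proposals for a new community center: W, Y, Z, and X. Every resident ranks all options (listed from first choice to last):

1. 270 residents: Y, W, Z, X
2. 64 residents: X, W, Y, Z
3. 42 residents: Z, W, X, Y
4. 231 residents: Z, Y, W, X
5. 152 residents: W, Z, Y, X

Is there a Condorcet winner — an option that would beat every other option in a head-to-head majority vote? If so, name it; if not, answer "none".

Checking pairwise contests:
Y beats W 501–258.
Z beats Y 425–334.
W beats Z 486–273.
W beats X 695–64.
Every option loses at least one head-to-head, so there is no Condorcet winner.

none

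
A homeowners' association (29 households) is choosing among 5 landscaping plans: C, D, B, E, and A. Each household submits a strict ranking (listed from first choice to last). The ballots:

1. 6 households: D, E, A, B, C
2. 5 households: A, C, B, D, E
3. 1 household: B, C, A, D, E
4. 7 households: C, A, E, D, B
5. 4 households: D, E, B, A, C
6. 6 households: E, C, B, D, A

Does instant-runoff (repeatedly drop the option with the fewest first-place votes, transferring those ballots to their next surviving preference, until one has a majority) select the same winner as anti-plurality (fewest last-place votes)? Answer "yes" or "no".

Instant-runoff — R1 C 7, D 10, B 1, E 6, A 5 (B out); R2 C 8, D 10, E 6, A 5 (A out); R3 C 13, D 10, E 6 (E out); R4 C 19, D 10 (C winner). Winner: C.
Anti-plurality — last-place votes: C 10, D 0, B 7, E 6, A 6. Winner: D.
The two methods disagree.

no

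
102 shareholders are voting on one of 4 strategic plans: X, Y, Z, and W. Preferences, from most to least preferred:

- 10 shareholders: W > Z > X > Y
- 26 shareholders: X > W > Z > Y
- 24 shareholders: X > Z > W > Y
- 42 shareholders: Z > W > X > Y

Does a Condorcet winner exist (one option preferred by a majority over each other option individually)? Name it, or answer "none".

Z vs X: 52–50 for Z.
Z vs Y: 102–0 for Z.
Z vs W: 66–36 for Z.
Z beats every other option head-to-head.

Z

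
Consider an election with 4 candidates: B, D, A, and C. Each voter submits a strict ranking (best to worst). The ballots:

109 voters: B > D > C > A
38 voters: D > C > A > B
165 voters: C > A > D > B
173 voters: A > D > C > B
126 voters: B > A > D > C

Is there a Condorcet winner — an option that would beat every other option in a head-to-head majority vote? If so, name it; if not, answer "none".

Checking pairwise contests:
D beats B 376–235.
A beats D 464–147.
C beats A 312–299.
D beats C 446–165.
Every option loses at least one head-to-head, so there is no Condorcet winner.

none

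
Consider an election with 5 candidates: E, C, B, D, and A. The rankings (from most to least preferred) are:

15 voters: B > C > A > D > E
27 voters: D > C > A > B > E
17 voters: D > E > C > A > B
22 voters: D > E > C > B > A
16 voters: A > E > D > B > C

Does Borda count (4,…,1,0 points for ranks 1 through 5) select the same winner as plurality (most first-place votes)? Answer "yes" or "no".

Borda — scores: E 165, C 204, B 125, D 311, A 165. Winner: D.
Plurality — first-place votes: E 0, C 0, B 15, D 66, A 16. Winner: D.
The two methods agree.

yes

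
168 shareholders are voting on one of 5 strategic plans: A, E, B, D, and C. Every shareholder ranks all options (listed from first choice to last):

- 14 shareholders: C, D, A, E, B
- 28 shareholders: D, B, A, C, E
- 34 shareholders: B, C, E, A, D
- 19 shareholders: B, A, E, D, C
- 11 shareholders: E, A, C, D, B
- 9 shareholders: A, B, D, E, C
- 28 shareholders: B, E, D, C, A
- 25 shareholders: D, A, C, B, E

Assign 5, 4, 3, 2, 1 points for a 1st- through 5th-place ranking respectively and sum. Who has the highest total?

B

A: 14·3 + 28·3 + 34·2 + 19·4 + 11·4 + 9·5 + 28·1 + 25·4 = 487
E: 14·2 + 28·1 + 34·3 + 19·3 + 11·5 + 9·2 + 28·4 + 25·1 = 425
B: 14·1 + 28·4 + 34·5 + 19·5 + 11·1 + 9·4 + 28·5 + 25·2 = 628
D: 14·4 + 28·5 + 34·1 + 19·2 + 11·2 + 9·3 + 28·3 + 25·5 = 526
C: 14·5 + 28·2 + 34·4 + 19·1 + 11·3 + 9·1 + 28·2 + 25·3 = 454
B has the highest Borda score (628).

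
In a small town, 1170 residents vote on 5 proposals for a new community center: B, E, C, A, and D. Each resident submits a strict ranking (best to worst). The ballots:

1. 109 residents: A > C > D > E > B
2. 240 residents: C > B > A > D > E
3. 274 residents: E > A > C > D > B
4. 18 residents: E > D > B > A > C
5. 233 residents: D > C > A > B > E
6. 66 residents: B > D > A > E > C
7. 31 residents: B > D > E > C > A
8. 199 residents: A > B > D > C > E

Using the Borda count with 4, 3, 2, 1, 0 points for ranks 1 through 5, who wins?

A

B: 109·0 + 240·3 + 274·0 + 18·2 + 233·1 + 66·4 + 31·4 + 199·3 = 1974
E: 109·1 + 240·0 + 274·4 + 18·4 + 233·0 + 66·1 + 31·2 + 199·0 = 1405
C: 109·3 + 240·4 + 274·2 + 18·0 + 233·3 + 66·0 + 31·1 + 199·1 = 2764
A: 109·4 + 240·2 + 274·3 + 18·1 + 233·2 + 66·2 + 31·0 + 199·4 = 3150
D: 109·2 + 240·1 + 274·1 + 18·3 + 233·4 + 66·3 + 31·3 + 199·2 = 2407
A has the highest Borda score (3150).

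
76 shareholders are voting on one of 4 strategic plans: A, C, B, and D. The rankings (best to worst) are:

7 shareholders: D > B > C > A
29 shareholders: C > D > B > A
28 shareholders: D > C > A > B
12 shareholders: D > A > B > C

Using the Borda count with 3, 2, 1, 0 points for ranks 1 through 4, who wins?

A: 7·0 + 29·0 + 28·1 + 12·2 = 52
C: 7·1 + 29·3 + 28·2 + 12·0 = 150
B: 7·2 + 29·1 + 28·0 + 12·1 = 55
D: 7·3 + 29·2 + 28·3 + 12·3 = 199
D has the highest Borda score (199).

D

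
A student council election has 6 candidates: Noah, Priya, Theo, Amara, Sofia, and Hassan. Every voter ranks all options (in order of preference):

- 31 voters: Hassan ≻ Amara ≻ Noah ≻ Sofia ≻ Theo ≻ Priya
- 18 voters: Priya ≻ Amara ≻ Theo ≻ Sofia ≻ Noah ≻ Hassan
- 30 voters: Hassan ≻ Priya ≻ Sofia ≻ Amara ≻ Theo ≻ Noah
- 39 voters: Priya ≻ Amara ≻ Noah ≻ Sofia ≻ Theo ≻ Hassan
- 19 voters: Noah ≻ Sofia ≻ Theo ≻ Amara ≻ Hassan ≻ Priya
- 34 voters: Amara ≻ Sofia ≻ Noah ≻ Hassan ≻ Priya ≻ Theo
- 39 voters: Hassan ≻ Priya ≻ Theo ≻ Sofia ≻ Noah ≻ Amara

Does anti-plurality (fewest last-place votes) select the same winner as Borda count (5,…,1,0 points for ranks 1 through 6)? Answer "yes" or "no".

no

Anti-plurality — last-place votes: Noah 30, Priya 50, Theo 34, Amara 39, Sofia 0, Hassan 57. Winner: Sofia.
Borda — scores: Noah 464, Priya 595, Theo 328, Amara 620, Sofia 556, Hassan 587. Winner: Amara.
The two methods disagree.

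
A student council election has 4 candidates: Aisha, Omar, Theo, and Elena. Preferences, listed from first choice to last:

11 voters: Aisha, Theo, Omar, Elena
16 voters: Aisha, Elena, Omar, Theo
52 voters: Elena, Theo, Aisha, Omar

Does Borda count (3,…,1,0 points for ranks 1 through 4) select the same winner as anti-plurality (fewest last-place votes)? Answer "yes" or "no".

no

Borda — scores: Aisha 133, Omar 27, Theo 126, Elena 188. Winner: Elena.
Anti-plurality — last-place votes: Aisha 0, Omar 52, Theo 16, Elena 11. Winner: Aisha.
The two methods disagree.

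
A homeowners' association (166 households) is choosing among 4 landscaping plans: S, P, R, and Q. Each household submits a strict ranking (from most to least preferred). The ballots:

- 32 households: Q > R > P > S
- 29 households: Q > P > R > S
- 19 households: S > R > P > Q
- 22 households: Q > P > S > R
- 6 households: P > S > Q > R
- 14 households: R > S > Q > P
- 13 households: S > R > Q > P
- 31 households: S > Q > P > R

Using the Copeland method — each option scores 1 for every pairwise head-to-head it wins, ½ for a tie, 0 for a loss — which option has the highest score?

Q

S: beats R; ties Q; loses to P → score 1.5.
P: beats S and R; loses to Q → score 2.
R: loses to S, P, and Q → score 0.
Q: beats P and R; ties S → score 2.5.
Q has the best pairwise record.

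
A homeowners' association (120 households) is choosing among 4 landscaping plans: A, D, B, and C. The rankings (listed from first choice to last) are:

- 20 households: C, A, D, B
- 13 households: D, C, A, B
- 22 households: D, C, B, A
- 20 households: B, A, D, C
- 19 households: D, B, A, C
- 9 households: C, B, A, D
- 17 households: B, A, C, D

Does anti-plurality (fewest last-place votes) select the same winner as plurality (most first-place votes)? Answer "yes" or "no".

Anti-plurality — last-place votes: A 22, D 26, B 33, C 39. Winner: A.
Plurality — first-place votes: A 0, D 54, B 37, C 29. Winner: D.
The two methods disagree.

no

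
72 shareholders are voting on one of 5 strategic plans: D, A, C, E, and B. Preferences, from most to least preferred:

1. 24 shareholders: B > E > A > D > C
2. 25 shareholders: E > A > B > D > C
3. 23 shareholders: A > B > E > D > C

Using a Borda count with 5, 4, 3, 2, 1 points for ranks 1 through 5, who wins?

E

D: 24·2 + 25·2 + 23·2 = 144
A: 24·3 + 25·4 + 23·5 = 287
C: 24·1 + 25·1 + 23·1 = 72
E: 24·4 + 25·5 + 23·3 = 290
B: 24·5 + 25·3 + 23·4 = 287
E has the highest Borda score (290).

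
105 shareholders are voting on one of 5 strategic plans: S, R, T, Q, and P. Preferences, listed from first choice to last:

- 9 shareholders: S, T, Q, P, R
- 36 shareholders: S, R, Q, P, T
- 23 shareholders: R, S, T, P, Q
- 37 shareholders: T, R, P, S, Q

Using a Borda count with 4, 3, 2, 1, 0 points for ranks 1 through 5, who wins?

S: 9·4 + 36·4 + 23·3 + 37·1 = 286
R: 9·0 + 36·3 + 23·4 + 37·3 = 311
T: 9·3 + 36·0 + 23·2 + 37·4 = 221
Q: 9·2 + 36·2 + 23·0 + 37·0 = 90
P: 9·1 + 36·1 + 23·1 + 37·2 = 142
R has the highest Borda score (311).

R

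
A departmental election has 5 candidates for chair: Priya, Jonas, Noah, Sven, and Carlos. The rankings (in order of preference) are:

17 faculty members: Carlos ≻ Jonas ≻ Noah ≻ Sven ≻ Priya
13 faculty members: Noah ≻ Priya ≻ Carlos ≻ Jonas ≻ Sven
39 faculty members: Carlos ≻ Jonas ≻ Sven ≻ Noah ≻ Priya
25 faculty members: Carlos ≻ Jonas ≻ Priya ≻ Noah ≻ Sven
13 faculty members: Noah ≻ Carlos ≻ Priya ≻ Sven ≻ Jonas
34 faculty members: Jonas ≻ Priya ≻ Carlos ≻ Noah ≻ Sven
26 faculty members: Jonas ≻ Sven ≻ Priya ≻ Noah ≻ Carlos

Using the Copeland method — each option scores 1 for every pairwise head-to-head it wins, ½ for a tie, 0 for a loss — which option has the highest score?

Priya: beats Noah and Sven; loses to Jonas and Carlos → score 2.
Jonas: beats Priya, Noah, and Sven; loses to Carlos → score 3.
Noah: beats Sven; loses to Priya, Jonas, and Carlos → score 1.
Sven: loses to Priya, Jonas, Noah, and Carlos → score 0.
Carlos: beats Priya, Jonas, Noah, and Sven → score 4.
Carlos has the best pairwise record.

Carlos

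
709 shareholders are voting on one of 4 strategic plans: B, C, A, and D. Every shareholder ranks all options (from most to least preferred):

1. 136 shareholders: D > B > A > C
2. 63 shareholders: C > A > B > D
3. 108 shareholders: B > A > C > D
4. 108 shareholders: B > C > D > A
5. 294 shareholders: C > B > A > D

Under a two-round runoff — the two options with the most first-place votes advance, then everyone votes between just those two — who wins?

C

Round 1 first-place votes: B 216, C 357, A 0, D 136.
C and B advance.
Runoff: C is preferred to B by 357 voters; B by 352.
C wins the runoff.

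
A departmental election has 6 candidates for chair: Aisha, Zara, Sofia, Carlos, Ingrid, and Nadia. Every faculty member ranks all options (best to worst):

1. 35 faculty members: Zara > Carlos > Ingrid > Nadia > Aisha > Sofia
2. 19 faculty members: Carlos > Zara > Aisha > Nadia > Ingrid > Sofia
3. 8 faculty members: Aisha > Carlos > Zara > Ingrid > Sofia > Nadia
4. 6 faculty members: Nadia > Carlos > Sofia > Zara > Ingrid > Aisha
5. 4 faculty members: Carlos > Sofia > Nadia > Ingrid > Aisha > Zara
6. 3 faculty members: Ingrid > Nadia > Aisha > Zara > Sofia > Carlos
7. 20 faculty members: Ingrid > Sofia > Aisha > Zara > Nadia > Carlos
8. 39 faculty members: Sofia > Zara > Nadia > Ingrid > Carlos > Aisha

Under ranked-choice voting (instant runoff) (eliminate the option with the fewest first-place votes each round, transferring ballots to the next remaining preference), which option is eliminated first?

Nadia

Round 1: Aisha 8, Zara 35, Sofia 39, Carlos 23, Ingrid 23, Nadia 6. Eliminate Nadia.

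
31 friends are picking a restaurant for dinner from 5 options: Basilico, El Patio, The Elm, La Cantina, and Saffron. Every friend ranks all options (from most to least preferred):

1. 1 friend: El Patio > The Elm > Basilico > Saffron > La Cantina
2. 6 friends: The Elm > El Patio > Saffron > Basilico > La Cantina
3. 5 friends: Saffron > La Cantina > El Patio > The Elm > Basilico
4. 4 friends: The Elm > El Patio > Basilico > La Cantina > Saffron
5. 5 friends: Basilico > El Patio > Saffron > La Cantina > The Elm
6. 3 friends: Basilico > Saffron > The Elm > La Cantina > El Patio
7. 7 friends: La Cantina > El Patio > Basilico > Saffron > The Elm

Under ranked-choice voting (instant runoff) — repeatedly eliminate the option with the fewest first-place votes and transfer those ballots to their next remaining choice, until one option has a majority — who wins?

La Cantina

Round 1: Basilico 8, El Patio 1, The Elm 10, La Cantina 7, Saffron 5. Eliminate El Patio.
Round 2: Basilico 8, The Elm 11, La Cantina 7, Saffron 5. Eliminate Saffron.
Round 3: Basilico 8, The Elm 11, La Cantina 12. Eliminate Basilico.
Round 4: The Elm 14, La Cantina 17. La Cantina has a majority.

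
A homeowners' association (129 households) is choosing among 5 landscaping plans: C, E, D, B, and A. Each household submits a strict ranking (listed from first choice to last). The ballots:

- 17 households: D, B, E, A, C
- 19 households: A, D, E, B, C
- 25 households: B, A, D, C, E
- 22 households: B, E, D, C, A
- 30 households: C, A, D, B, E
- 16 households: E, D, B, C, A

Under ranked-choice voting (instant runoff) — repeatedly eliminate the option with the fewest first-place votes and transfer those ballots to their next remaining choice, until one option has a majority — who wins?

D

Round 1: C 30, E 16, D 17, B 47, A 19. Eliminate E.
Round 2: C 30, D 33, B 47, A 19. Eliminate A.
Round 3: C 30, D 52, B 47. Eliminate C.
Round 4: D 82, B 47. D has a majority.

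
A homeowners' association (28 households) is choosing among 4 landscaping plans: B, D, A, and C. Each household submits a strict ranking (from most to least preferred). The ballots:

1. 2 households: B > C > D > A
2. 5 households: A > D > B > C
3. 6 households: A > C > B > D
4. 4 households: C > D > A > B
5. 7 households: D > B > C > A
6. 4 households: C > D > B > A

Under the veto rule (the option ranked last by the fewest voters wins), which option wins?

Last-place votes: B 4, D 6, A 13, C 5.
B is ranked last by the fewest voters, so B wins.

B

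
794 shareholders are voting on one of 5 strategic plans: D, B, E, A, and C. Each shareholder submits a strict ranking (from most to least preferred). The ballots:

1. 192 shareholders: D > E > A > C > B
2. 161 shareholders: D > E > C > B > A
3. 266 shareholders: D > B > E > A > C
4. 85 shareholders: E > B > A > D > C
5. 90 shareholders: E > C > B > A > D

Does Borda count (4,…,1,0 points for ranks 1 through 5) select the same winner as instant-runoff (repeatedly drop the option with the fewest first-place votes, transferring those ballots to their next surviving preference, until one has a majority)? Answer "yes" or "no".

Borda — scores: D 2561, B 1394, E 2291, A 910, C 784. Winner: D.
Instant-runoff — R1 D 619, B 0, E 175, A 0, C 0 (D winner). Winner: D.
The two methods agree.

yes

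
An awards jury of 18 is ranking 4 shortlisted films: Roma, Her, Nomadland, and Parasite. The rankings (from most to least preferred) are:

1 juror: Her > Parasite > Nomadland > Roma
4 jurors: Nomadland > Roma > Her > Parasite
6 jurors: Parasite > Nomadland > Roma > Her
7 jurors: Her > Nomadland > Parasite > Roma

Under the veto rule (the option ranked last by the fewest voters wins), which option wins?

Last-place votes: Roma 8, Her 6, Nomadland 0, Parasite 4.
Nomadland is ranked last by the fewest voters, so Nomadland wins.

Nomadland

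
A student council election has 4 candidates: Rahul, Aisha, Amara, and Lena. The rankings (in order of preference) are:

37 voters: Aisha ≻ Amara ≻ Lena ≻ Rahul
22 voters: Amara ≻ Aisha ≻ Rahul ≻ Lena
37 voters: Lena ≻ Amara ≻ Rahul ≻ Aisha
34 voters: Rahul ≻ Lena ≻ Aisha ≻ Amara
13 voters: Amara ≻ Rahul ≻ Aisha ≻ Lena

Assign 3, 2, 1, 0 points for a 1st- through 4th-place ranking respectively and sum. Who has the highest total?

Rahul: 37·0 + 22·1 + 37·1 + 34·3 + 13·2 = 187
Aisha: 37·3 + 22·2 + 37·0 + 34·1 + 13·1 = 202
Amara: 37·2 + 22·3 + 37·2 + 34·0 + 13·3 = 253
Lena: 37·1 + 22·0 + 37·3 + 34·2 + 13·0 = 216
Amara has the highest Borda score (253).

Amara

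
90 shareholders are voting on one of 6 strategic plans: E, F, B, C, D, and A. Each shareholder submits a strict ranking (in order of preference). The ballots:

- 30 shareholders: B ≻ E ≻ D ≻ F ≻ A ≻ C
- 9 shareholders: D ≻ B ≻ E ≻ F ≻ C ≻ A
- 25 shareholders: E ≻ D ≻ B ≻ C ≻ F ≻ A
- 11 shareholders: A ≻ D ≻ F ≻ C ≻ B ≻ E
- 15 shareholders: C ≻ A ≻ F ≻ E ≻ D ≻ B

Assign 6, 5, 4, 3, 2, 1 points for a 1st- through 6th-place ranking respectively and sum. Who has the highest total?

E: 30·5 + 9·4 + 25·6 + 11·1 + 15·3 = 392
F: 30·3 + 9·3 + 25·2 + 11·4 + 15·4 = 271
B: 30·6 + 9·5 + 25·4 + 11·2 + 15·1 = 362
C: 30·1 + 9·2 + 25·3 + 11·3 + 15·6 = 246
D: 30·4 + 9·6 + 25·5 + 11·5 + 15·2 = 384
A: 30·2 + 9·1 + 25·1 + 11·6 + 15·5 = 235
E has the highest Borda score (392).

E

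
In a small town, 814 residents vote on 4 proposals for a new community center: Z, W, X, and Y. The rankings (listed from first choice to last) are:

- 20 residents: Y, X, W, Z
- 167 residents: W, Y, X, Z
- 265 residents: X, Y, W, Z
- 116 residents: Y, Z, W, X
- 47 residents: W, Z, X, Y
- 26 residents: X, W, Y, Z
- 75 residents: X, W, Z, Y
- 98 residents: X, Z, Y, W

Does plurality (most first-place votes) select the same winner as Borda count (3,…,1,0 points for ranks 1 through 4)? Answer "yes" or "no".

Plurality — first-place votes: Z 0, W 214, X 464, Y 136. Winner: X.
Borda — scores: Z 597, W 1245, X 1646, Y 1396. Winner: X.
The two methods agree.

yes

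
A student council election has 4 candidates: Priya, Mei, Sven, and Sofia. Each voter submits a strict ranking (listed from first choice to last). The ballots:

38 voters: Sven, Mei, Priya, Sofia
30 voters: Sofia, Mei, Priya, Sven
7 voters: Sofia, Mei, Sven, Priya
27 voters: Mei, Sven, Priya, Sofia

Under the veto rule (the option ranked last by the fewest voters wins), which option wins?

Mei

Last-place votes: Priya 7, Mei 0, Sven 30, Sofia 65.
Mei is ranked last by the fewest voters, so Mei wins.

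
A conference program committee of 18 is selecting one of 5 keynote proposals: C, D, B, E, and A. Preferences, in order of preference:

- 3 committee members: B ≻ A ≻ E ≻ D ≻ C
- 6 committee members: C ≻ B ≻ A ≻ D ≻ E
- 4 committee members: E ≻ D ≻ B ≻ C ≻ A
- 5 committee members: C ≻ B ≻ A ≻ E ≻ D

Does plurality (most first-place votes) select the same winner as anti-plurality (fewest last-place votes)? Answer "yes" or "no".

Plurality — first-place votes: C 11, D 0, B 3, E 4, A 0. Winner: C.
Anti-plurality — last-place votes: C 3, D 5, B 0, E 6, A 4. Winner: B.
The two methods disagree.

no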